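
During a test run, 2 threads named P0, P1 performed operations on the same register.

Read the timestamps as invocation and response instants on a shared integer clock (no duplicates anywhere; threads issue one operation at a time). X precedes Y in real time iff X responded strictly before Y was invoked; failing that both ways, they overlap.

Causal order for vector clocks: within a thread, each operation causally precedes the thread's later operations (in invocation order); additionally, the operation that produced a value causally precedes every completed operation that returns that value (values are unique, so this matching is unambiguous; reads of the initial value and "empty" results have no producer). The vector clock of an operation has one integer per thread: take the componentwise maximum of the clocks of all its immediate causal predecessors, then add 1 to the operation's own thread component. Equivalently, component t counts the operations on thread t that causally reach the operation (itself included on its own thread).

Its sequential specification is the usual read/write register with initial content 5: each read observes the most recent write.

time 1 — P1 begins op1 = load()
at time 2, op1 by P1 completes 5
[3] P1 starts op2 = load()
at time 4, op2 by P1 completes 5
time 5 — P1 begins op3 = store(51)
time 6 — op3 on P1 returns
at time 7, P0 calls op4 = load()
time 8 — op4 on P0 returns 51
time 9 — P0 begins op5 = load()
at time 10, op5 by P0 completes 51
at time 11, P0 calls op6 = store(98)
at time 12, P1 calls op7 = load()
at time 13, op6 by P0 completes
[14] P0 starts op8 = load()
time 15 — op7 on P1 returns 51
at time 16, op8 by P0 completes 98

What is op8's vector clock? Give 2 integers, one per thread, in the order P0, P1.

(4, 3)

VC(op1, invoked at 1): no causal predecessors; +1 on P1 → (0, 1)
merge at op2 (invoked 3): VC(op1)=(0, 1), own-thread bump on P1 → (0, 2)
merge at op3 (invoked 5): VC(op2)=(0, 2), own-thread bump on P1 → (0, 3)
merge at op7 (invoked 12): VC(op3)=(0, 3), own-thread bump on P1 → (0, 4)
merge at op4 (invoked 7): VC(op3)=(0, 3), own-thread bump on P0 → (1, 3)
merge at op5 (invoked 9): VC(op3)=(0, 3), VC(op4)=(1, 3), own-thread bump on P0 → (2, 3)
merge at op6 (invoked 11): VC(op5)=(2, 3), own-thread bump on P0 → (3, 3)
merge at op8 (invoked 14): VC(op6)=(3, 3), own-thread bump on P0 → (4, 3)
target: VC(op8) = (4, 3)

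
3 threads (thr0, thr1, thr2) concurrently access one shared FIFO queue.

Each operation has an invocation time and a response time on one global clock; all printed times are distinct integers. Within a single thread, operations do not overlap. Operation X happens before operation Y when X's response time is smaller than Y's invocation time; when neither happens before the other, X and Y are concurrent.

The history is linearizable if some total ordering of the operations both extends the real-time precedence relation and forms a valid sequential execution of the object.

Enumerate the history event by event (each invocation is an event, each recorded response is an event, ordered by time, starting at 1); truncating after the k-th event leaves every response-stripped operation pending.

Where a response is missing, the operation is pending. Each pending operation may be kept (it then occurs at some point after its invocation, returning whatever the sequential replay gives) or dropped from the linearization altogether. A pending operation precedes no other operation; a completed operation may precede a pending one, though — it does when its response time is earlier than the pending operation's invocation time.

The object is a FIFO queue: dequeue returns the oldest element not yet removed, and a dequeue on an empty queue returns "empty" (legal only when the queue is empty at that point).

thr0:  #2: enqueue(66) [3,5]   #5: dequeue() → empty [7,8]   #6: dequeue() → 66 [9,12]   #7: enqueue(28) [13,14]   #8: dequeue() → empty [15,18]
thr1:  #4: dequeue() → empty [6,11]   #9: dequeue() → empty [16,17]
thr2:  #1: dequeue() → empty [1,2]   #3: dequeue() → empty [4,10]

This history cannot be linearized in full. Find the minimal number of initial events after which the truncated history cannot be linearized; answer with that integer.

a valid linearization of events 1..10 exists, for instance #1, #2, #4, #3, #5:
1. #1 dequeue() → empty, leaving queue <>
2. #2 enqueue(66), leaving queue <66>
3. #4 dequeue() (pending, included), leaving queue <>
4. #3 dequeue() → empty, leaving queue <>
5. #5 dequeue() → empty, leaving queue <>
with event 11 included (#4 responding at time 11), all real-time-consistent orders fail
no escape via the 1 pending operation (#6): every completion choice fails
sample order #1, #2, #3, #4, #5 (pending dropped) stalls at step 3 — #3 dequeue() → empty has no legal effect
sample order #1, #2, #3, #5, #4 (pending dropped) stalls at step 3 — #3 dequeue() → empty has no legal effect

11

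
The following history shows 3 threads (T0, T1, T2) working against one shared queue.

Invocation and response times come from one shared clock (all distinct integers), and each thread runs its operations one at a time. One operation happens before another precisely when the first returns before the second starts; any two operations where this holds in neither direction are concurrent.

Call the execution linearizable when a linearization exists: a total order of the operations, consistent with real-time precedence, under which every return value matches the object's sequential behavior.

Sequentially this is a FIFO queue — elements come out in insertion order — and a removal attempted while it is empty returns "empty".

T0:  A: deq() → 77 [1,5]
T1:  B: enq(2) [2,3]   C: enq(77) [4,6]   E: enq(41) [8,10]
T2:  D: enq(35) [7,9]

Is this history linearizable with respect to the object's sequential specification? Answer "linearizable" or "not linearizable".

already the first 5 events (up to A's response at time 5) admit no linearization; the first 4 still do
real-time-consistent orders of the 2 completed operations: 2 — all fail the queue replay
completion choices over the 1 pending operation (C) were checked; none helps
one such order, A, B (pending dropped), breaks at step 1 where A deq() → 77 is illegal
one such order, B, A (pending dropped), breaks at step 2 where A deq() → 77 is illegal

not linearizable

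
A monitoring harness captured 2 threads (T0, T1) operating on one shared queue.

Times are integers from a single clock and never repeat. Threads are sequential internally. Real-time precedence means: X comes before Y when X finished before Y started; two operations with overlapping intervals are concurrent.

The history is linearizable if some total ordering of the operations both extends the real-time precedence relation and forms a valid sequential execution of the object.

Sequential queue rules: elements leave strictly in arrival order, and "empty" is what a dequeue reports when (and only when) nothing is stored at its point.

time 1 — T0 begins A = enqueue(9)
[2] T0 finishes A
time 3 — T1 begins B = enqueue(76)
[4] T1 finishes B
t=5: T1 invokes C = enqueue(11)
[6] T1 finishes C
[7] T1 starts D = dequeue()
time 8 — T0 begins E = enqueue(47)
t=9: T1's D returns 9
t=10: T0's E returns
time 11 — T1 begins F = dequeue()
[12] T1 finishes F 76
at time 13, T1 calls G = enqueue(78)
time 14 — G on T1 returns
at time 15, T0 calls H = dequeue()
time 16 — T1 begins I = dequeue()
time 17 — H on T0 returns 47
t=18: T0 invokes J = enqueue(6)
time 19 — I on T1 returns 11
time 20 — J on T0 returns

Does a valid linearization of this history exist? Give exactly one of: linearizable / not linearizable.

witness order: A, B, C, D, E, F, G, I, H, J
1. A enqueue(9), leaving queue <9>
2. B enqueue(76), leaving queue <9,76>
3. C enqueue(11), leaving queue <9,76,11>
4. D dequeue() → 9, leaving queue <76,11>
5. E enqueue(47), leaving queue <76,11,47>
6. F dequeue() → 76, leaving queue <11,47>
7. G enqueue(78), leaving queue <11,47,78>
8. I dequeue() → 11, leaving queue <47,78>
9. H dequeue() → 47, leaving queue <78>
10. J enqueue(6), leaving queue <78,6>

linearizable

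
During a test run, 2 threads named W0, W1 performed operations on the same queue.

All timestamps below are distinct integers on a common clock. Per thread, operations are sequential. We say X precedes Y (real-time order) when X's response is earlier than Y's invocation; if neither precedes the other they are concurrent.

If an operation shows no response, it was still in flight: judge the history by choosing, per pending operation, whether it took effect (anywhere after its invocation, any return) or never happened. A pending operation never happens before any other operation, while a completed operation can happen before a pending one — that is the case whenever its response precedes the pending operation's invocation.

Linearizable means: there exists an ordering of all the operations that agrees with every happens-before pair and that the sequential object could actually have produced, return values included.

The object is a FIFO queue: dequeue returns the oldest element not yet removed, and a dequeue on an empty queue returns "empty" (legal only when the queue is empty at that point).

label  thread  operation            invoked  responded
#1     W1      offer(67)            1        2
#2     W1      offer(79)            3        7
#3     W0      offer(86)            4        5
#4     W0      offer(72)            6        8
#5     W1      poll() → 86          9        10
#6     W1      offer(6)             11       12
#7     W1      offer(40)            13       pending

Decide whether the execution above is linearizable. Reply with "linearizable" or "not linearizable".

not linearizable

cut after 9 events: linearizable; cut after 10 events (#5 responds, time 10): not linearizable
3 orders of the 5 completed queue ops respect real time; none is legal
e.g. #1, #2, #3, #4, #5: illegal at step 5, since #5 poll() → 86 cannot apply there
e.g. #1, #3, #2, #4, #5: illegal at step 5, since #5 poll() → 86 cannot apply there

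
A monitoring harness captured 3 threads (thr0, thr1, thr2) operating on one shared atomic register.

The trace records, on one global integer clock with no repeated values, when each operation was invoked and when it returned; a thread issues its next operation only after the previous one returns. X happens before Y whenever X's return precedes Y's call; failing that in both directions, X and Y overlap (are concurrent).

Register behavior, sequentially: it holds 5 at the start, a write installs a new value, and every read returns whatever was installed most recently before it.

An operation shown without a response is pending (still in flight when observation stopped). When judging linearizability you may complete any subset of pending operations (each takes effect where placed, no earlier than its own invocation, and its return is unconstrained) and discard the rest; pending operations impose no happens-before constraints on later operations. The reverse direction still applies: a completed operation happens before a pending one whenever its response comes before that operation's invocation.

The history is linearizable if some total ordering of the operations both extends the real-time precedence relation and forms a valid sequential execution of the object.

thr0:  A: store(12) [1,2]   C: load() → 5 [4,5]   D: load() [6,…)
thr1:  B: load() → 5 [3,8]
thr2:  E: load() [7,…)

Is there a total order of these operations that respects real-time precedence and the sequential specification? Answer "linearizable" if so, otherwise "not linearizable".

cut after 4 events: linearizable; cut after 5 events (C responds, time 5): not linearizable
the completed operations (2 total) allow one real-time order; the atomic register replay rejects it
completion choices over the 1 pending operation (B) were checked; none helps
for example A, C (pending dropped) fails at step 2: C load() → 5 is not legal there

not linearizable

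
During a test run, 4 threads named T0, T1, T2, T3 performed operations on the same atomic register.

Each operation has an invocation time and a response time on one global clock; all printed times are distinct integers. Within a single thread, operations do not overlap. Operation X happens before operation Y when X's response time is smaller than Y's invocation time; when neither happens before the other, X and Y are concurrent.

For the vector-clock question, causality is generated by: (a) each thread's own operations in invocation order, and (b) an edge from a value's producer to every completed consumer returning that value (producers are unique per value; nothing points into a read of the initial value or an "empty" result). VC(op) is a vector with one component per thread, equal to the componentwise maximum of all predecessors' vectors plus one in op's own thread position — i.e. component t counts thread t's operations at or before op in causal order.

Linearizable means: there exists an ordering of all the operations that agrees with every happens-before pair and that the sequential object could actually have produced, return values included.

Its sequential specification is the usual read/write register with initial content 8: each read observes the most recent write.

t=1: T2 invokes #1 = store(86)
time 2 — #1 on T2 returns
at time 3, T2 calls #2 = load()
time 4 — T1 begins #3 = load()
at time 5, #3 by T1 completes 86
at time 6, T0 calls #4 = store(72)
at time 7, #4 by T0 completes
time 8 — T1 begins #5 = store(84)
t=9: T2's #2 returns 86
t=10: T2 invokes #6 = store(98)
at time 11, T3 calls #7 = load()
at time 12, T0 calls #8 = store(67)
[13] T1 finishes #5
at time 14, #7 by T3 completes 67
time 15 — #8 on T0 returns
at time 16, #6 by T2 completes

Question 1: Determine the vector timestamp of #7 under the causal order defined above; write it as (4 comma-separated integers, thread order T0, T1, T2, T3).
Answer: (2, 0, 0, 1)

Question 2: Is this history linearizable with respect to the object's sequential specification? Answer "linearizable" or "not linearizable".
linearizable

one valid linearization: #1, #2, #3, #4, #5, #6, #8, #7
step 1: #1 store(86) — value 86
step 2: #2 load() → 86 — value 86
step 3: #3 load() → 86 — value 86
step 4: #4 store(72) — value 72
step 5: #5 store(84) — value 84
step 6: #6 store(98) — value 98
step 7: #8 store(67) — value 67
step 8: #7 load() → 67 — value 67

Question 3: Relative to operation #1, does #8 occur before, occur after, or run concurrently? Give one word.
Answer: after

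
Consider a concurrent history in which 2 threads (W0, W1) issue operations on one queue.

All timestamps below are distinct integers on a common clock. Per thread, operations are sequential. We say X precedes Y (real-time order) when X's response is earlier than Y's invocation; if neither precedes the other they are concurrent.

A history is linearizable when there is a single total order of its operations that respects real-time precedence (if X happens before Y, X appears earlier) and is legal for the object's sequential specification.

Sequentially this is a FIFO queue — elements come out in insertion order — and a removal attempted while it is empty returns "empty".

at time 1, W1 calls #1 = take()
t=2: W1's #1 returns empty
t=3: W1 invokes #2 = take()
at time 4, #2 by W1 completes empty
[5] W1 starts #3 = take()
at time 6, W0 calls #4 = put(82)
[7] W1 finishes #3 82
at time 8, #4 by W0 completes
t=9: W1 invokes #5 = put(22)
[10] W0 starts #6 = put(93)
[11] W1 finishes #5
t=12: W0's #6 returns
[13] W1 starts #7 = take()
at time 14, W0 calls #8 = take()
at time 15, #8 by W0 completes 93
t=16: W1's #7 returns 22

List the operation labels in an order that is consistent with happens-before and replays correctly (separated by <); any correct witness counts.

#1 < #2 < #4 < #3 < #5 < #6 < #7 < #8

step 1: #1 take() → empty — queue <>
step 2: #2 take() → empty — queue <>
step 3: #4 put(82) — queue <82>
step 4: #3 take() → 82 — queue <>
step 5: #5 put(22) — queue <22>
step 6: #6 put(93) — queue <22,93>
step 7: #7 take() → 22 — queue <93>
step 8: #8 take() → 93 — queue <>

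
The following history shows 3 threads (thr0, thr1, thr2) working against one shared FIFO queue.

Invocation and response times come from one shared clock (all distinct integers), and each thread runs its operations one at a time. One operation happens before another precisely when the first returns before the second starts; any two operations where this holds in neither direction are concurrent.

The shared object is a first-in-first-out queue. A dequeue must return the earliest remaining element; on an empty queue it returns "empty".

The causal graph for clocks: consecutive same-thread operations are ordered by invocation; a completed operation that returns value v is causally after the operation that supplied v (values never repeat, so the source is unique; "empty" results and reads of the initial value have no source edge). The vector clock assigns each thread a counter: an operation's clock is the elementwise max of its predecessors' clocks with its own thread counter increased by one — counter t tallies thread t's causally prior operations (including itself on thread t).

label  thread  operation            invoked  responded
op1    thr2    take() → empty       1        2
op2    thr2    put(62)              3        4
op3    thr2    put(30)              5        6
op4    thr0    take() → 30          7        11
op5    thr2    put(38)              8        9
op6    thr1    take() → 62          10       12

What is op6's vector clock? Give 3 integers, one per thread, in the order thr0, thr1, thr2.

op1, invoked 1, has no incoming edges; only thr2's bump applies → (0, 0, 1)
from VC(op1)=(0, 0, 1), op2 (invoked 3) maxes components and bumps thr2 → (0, 0, 2)
from VC(op2)=(0, 0, 2), op3 (invoked 5) maxes components and bumps thr2 → (0, 0, 3)
from VC(op2)=(0, 0, 2), op6 (invoked 10) maxes components and bumps thr1 → (0, 1, 2)
from VC(op3)=(0, 0, 3), op5 (invoked 8) maxes components and bumps thr2 → (0, 0, 4)
from VC(op3)=(0, 0, 3), op4 (invoked 7) maxes components and bumps thr0 → (1, 0, 3)
target: VC(op6) = (0, 1, 2)

(0, 1, 2)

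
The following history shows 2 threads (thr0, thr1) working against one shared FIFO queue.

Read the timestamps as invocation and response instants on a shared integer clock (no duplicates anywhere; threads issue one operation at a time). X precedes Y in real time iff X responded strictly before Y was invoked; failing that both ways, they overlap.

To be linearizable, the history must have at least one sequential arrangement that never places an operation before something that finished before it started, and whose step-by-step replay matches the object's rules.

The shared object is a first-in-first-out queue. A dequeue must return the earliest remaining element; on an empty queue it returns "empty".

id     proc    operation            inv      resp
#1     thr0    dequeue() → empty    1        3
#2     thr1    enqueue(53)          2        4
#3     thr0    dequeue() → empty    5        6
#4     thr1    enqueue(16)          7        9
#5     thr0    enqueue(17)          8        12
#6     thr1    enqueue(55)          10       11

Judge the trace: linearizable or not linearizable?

through event 5 a valid linearization exists; event 6 (#3 responding at time 6) ends that
all 2 real-time-respecting orders fail — 3 completed FIFO queue operations, no legal replay
e.g. #1, #2, #3: illegal at step 3, since #3 dequeue() → empty cannot apply there
e.g. #2, #1, #3: illegal at step 2, since #1 dequeue() → empty cannot apply there

not linearizable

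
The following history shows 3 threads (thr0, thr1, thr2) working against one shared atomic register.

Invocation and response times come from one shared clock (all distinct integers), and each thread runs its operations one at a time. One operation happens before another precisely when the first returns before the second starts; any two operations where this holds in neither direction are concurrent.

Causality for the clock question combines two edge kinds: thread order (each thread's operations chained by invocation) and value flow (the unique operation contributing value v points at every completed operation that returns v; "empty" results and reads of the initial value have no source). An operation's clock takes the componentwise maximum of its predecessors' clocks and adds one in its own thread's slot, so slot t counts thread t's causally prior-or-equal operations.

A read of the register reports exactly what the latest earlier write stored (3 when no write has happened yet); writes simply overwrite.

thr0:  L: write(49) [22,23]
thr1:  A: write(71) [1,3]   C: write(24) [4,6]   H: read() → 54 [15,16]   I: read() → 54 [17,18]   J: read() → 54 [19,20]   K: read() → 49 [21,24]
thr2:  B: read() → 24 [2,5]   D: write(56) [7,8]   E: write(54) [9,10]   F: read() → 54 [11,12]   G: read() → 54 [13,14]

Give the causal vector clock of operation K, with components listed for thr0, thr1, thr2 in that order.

(1, 6, 3)

no predecessors for A (invoked 1): thr1 increments from zero → (0, 1, 0)
no predecessors for L (invoked 22): thr0 increments from zero → (1, 0, 0)
from VC(A)=(0, 1, 0), C (invoked 4) maxes components and bumps thr1 → (0, 2, 0)
from VC(C)=(0, 2, 0), B (invoked 2) maxes components and bumps thr2 → (0, 2, 1)
from VC(B)=(0, 2, 1), D (invoked 7) maxes components and bumps thr2 → (0, 2, 2)
from VC(D)=(0, 2, 2), E (invoked 9) maxes components and bumps thr2 → (0, 2, 3)
from VC(E)=(0, 2, 3), F (invoked 11) maxes components and bumps thr2 → (0, 2, 4)
from VC(C)=(0, 2, 0), VC(E)=(0, 2, 3), H (invoked 15) maxes components and bumps thr1 → (0, 3, 3)
from VC(E)=(0, 2, 3), VC(F)=(0, 2, 4), G (invoked 13) maxes components and bumps thr2 → (0, 2, 5)
from VC(E)=(0, 2, 3), VC(H)=(0, 3, 3), I (invoked 17) maxes components and bumps thr1 → (0, 4, 3)
from VC(E)=(0, 2, 3), VC(I)=(0, 4, 3), J (invoked 19) maxes components and bumps thr1 → (0, 5, 3)
from VC(J)=(0, 5, 3), VC(L)=(1, 0, 0), K (invoked 21) maxes components and bumps thr1 → (1, 6, 3)
target: VC(K) = (1, 6, 3)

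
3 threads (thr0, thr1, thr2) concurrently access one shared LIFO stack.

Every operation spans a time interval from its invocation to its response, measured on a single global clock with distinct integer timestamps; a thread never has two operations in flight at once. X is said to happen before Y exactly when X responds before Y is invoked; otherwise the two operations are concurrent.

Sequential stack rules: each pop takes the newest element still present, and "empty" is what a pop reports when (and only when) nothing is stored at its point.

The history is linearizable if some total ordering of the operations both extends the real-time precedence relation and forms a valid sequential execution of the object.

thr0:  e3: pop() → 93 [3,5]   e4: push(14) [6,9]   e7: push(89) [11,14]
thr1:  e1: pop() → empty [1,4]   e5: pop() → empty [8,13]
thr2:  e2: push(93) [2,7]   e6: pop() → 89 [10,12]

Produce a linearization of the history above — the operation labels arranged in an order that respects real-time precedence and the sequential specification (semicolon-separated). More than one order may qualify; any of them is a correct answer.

1. e1 pop() → empty, leaving stack <>
2. e2 push(93), leaving stack <93>
3. e3 pop() → 93, leaving stack <>
4. e5 pop() → empty, leaving stack <>
5. e4 push(14), leaving stack <14>
6. e7 push(89), leaving stack <14,89>
7. e6 pop() → 89, leaving stack <14>

e1; e2; e3; e5; e4; e7; e6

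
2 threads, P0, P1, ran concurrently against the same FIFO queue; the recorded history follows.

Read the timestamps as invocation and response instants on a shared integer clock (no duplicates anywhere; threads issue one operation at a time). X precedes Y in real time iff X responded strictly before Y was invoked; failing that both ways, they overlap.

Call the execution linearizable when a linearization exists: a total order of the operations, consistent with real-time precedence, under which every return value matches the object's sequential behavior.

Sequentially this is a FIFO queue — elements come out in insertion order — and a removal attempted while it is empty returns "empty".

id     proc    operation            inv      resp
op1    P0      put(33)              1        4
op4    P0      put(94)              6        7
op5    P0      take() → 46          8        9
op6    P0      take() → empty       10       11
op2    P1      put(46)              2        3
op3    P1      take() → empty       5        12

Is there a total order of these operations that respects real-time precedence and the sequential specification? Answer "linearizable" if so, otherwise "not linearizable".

not linearizable

already the first 11 events (up to op6's response at time 11) admit no linearization; the first 10 still do
2 orders of the 5 completed FIFO queue ops respect real time; none is legal
no escape via the 1 pending operation (op3): every completion choice fails
take op1, op2, op4, op5, op6 (pending dropped): step 4 already fails, because op5 take() → 46 cannot occur there
take op2, op1, op4, op5, op6 (pending dropped): step 5 already fails, because op6 take() → empty cannot occur there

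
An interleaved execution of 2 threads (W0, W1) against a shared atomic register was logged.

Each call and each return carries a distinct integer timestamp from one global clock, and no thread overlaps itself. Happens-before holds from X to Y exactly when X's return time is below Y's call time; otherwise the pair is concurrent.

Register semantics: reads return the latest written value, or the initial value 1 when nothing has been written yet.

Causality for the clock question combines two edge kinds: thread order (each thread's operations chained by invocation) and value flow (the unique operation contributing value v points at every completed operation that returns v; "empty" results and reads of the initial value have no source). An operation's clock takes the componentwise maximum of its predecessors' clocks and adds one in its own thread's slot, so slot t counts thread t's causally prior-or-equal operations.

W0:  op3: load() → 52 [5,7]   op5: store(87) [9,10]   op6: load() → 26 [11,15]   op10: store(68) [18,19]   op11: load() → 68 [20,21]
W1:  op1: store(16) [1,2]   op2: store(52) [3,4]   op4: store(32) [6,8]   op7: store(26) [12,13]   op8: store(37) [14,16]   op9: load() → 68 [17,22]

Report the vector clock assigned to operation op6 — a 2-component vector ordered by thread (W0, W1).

root op op1, invoked 1: fresh clock plus W1's own tick → (0, 1)
merge at op2 (invoked 3): VC(op1)=(0, 1), own-thread bump on W1 → (0, 2)
merge at op4 (invoked 6): VC(op2)=(0, 2), own-thread bump on W1 → (0, 3)
merge at op3 (invoked 5): VC(op2)=(0, 2), own-thread bump on W0 → (1, 2)
merge at op7 (invoked 12): VC(op4)=(0, 3), own-thread bump on W1 → (0, 4)
merge at op5 (invoked 9): VC(op3)=(1, 2), own-thread bump on W0 → (2, 2)
merge at op8 (invoked 14): VC(op7)=(0, 4), own-thread bump on W1 → (0, 5)
merge at op6 (invoked 11): VC(op5)=(2, 2), VC(op7)=(0, 4), own-thread bump on W0 → (3, 4)
merge at op10 (invoked 18): VC(op6)=(3, 4), own-thread bump on W0 → (4, 4)
merge at op11 (invoked 20): VC(op10)=(4, 4), own-thread bump on W0 → (5, 4)
merge at op9 (invoked 17): VC(op8)=(0, 5), VC(op10)=(4, 4), own-thread bump on W1 → (4, 6)
target: VC(op6) = (3, 4)

(3, 4)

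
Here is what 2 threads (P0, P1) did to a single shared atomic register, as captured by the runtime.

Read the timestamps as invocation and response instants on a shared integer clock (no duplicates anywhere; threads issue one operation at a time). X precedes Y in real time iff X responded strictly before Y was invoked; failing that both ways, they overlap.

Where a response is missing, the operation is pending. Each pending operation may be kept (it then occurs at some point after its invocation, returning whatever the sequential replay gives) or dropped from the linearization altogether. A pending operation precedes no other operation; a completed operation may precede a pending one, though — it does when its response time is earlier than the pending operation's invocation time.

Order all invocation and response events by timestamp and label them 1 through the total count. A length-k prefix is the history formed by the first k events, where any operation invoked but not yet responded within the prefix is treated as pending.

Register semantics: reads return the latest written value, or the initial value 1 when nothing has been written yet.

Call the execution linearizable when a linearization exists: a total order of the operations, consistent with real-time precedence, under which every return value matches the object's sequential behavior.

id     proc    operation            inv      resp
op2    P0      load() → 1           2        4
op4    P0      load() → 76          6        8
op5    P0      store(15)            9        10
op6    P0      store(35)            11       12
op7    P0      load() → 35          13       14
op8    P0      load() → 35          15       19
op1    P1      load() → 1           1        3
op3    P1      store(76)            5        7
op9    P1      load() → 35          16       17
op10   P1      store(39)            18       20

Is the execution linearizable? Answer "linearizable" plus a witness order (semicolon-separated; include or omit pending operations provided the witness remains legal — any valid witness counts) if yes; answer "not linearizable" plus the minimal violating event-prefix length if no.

linearizable — witness: op1; op2; op3; op4; op5; op6; op7; op8; op9; op10

step 1: op1 load() → 1 — value 1
step 2: op2 load() → 1 — value 1
step 3: op3 store(76) — value 76
step 4: op4 load() → 76 — value 76
step 5: op5 store(15) — value 15
step 6: op6 store(35) — value 35
step 7: op7 load() → 35 — value 35
step 8: op8 load() → 35 — value 35
step 9: op9 load() → 35 — value 35
step 10: op10 store(39) — value 39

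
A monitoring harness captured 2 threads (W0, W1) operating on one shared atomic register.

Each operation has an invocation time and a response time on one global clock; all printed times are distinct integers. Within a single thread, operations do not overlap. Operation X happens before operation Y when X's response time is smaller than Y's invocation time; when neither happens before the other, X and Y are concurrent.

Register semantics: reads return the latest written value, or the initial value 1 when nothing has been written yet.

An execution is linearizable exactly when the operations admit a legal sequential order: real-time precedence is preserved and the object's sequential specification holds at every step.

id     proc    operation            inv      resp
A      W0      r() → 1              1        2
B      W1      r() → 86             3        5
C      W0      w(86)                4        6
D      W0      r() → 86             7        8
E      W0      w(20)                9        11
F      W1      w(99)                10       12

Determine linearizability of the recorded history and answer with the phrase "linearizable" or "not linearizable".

one valid linearization: A, C, B, D, E, F
after step 1 (A r() → 1): value 1
after step 2 (C w(86)): value 86
after step 3 (B r() → 86): value 86
after step 4 (D r() → 86): value 86
after step 5 (E w(20)): value 20
after step 6 (F w(99)): value 99

linearizable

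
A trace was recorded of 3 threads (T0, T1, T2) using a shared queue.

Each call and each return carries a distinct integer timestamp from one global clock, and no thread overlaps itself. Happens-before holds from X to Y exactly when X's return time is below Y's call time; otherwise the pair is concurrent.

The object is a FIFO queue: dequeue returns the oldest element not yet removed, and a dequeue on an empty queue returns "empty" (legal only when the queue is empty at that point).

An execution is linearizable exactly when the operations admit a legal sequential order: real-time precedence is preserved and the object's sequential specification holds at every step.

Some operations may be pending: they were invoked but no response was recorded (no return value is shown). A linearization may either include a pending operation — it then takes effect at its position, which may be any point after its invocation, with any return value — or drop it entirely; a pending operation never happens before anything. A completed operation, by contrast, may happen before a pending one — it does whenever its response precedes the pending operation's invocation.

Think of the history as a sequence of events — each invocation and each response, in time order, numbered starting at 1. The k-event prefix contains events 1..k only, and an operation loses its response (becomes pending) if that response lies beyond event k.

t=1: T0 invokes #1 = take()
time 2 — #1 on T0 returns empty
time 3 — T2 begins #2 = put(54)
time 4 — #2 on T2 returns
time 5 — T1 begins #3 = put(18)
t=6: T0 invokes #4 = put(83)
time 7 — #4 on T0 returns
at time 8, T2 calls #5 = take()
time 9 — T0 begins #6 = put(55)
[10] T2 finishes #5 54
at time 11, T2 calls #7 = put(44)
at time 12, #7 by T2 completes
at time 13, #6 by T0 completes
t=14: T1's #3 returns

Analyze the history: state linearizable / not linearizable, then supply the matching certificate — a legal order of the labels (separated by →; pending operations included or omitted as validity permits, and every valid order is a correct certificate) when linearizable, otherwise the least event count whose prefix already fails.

linearizable — witness: #1 → #2 → #3 → #4 → #5 → #6 → #7

step 1: #1 take() → empty — queue <>
step 2: #2 put(54) — queue <54>
step 3: #3 put(18) — queue <54,18>
step 4: #4 put(83) — queue <54,18,83>
step 5: #5 take() → 54 — queue <18,83>
step 6: #6 put(55) — queue <18,83,55>
step 7: #7 put(44) — queue <18,83,55,44>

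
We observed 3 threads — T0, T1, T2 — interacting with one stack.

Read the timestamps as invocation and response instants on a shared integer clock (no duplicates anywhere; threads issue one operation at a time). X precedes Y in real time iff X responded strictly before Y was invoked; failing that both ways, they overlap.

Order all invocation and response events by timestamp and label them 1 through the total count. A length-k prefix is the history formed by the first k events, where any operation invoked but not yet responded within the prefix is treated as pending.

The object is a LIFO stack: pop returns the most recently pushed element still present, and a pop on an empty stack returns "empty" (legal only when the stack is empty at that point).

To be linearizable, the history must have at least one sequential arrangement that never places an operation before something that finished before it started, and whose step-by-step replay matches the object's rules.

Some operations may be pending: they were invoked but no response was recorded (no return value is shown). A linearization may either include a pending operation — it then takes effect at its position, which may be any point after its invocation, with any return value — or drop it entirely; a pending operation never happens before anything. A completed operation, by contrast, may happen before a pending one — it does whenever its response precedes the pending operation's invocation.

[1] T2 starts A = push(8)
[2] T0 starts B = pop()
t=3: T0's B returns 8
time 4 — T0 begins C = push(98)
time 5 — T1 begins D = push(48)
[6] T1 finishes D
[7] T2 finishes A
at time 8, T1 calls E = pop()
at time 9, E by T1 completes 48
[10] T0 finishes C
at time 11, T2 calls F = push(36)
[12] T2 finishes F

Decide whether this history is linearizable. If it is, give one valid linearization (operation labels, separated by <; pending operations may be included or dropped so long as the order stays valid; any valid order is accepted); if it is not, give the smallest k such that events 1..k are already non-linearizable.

step 1: A push(8) — stack <8>
step 2: B pop() → 8 — stack <>
step 3: C push(98) — stack <98>
step 4: D push(48) — stack <98,48>
step 5: E pop() → 48 — stack <98>
step 6: F push(36) — stack <98,36>

linearizable — witness: A < B < C < D < E < F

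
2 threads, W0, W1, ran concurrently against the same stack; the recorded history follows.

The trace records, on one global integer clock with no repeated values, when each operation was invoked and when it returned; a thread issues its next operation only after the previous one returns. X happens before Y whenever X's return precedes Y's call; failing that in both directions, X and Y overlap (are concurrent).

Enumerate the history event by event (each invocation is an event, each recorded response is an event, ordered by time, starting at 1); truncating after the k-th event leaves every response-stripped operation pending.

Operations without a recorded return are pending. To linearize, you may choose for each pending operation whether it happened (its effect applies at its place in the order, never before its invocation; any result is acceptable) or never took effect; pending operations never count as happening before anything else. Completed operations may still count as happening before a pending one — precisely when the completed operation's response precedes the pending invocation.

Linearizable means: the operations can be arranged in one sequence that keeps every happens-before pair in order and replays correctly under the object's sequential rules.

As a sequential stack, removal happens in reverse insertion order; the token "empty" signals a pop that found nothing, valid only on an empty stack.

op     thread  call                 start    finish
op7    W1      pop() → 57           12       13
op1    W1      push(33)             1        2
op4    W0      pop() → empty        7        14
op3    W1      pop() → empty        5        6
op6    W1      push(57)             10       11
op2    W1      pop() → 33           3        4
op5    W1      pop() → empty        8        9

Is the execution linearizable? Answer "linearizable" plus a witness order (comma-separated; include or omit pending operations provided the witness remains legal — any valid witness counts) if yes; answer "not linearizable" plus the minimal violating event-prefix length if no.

linearizable — witness: op1, op2, op3, op4, op5, op6, op7

step 1: op1 push(33) — stack <33>
step 2: op2 pop() → 33 — stack <>
step 3: op3 pop() → empty — stack <>
step 4: op4 pop() → empty — stack <>
step 5: op5 pop() → empty — stack <>
step 6: op6 push(57) — stack <57>
step 7: op7 pop() → 57 — stack <>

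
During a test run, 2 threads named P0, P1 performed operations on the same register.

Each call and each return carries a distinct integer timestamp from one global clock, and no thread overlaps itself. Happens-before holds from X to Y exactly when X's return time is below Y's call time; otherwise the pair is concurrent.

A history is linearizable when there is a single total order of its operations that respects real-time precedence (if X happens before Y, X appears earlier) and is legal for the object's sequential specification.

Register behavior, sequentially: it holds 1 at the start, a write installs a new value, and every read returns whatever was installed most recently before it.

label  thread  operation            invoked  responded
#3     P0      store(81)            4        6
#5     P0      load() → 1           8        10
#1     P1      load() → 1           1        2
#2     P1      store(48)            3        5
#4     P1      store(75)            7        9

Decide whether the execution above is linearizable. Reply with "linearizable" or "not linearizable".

not linearizable

cut after 9 events: linearizable; cut after 10 events (#5 responds, time 10): not linearizable
checked exhaustively: 4 real-time-consistent orders of 5 completed operations, zero legal register replays
sample order #1, #2, #3, #4, #5 stalls at step 5 — #5 load() → 1 has no legal effect
sample order #1, #2, #3, #5, #4 stalls at step 4 — #5 load() → 1 has no legal effect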